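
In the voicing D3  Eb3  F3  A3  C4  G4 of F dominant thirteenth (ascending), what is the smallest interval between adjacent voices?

minor 2nd

Adjacent intervals: D3→Eb3 = minor second; Eb3→F3 = major second; F3→A3 = major third; A3→C4 = minor third; C4→G4 = perfect fifth.
The smallest is D3 to Eb3, a minor second (1 semitone).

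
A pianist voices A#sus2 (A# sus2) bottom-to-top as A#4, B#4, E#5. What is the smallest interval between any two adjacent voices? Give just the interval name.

major 2nd

Adjacent intervals: A#4→B#4 = major second; B#4→E#5 = perfect fourth.
The smallest is A#4 to B#4, a major second (2 semitones).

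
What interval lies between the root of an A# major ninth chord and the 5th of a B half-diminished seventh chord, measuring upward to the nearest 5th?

A# major ninth has A# as its root, and B half-diminished seventh has F as its 5th.
6 letter names make it a sixth; at 7 semitones (a whole step narrower than major) the quality is diminished.

diminished sixth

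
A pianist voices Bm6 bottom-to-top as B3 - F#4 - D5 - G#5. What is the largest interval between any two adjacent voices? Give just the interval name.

minor 6th

Adjacent intervals: B3→F#4 = perfect fifth; F#4→D5 = minor sixth; D5→G#5 = augmented fourth.
The largest is F#4 to D5, a minor sixth (8 semitones).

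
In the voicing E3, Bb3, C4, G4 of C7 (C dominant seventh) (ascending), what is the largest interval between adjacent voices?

P5

Adjacent intervals: E3→Bb3 = diminished fifth; Bb3→C4 = major second; C4→G4 = perfect fifth.
The largest is C4 to G4, a perfect fifth (7 semitones).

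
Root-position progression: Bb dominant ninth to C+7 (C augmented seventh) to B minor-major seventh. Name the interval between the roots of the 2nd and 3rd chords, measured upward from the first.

The roots are C and B.
From C to B is 11 semitones, exactly the major seventh.

M7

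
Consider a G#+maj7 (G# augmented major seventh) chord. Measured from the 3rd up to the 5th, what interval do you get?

Spelling the chord: G#-B#-D##-F##.
3rd = B#; 5th = D##.
B# up to D## spans 3 letter names and 4 semitones — a major third.

major 3rd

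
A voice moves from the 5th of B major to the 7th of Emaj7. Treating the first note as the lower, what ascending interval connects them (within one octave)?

The 5th of B major is F#; the 7th of Emaj7 is D#.
Counting 6 letters and 9 half steps from F# gives a major sixth.

major sixth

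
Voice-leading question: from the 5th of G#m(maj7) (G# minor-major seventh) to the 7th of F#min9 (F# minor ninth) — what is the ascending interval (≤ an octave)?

minor second

The 5th of G#m(maj7) (G# minor-major seventh) is D#; the 7th of F#min9 (F# minor ninth) is E.
2 letter names make it a second; at 1 semitone (a half step narrower than major) the quality is minor.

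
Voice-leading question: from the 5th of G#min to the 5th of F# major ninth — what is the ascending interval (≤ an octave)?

minor seventh

The 5th of G#min is D#; the 5th of F# major ninth is C#.
From D# to C#: 10 semitones over a seventh = minor.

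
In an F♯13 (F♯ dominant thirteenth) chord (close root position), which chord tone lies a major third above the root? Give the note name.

A#

Spelling the chord: F♯-A♯-C♯-E-G♯-D♯.
The root is F♯. A major third above F♯ is A♯.
A♯ is the chord's 3rd.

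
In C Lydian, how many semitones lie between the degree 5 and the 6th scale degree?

The scale is C D E F# G A B.
G up to A is a major second — 2 semitones.

2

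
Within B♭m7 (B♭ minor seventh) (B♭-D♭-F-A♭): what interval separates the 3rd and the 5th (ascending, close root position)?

3rd = D♭; 5th = F.
From D♭ to F is 4 semitones, exactly the major third.

major third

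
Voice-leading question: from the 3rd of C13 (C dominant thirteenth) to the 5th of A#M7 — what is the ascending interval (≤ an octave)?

A1

C13 (C dominant thirteenth) has E as its 3rd, and A#M7 has E# as its 5th.
From E to E#: 1 semitone over a unison = augmented.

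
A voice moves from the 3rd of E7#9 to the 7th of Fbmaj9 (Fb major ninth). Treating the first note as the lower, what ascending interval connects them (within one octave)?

diminished sixth

E7#9 has G# as its 3rd, and Fbmaj9 (Fb major ninth) has Eb as its 7th.
6 letter names make it a sixth; at 7 semitones (a whole step narrower than major) the quality is diminished.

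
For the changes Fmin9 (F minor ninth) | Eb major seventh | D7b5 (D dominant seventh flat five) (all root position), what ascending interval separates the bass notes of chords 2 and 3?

The roots are Eb and D.
Eb up to D spans 7 letter names and 11 semitones — a major seventh.

major seventh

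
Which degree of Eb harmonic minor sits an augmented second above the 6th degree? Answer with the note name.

The scale is Eb F Gb Ab Bb Cb D.
The 6th degree is Cb; an augmented second above that is D — scale degree 7.

D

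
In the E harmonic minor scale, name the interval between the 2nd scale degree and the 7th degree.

major sixth

E harmonic minor: E F# G A B C D#.
2nd scale degree = F#; scale degree 7 = D#.
From F# to D# is 9 semitones, exactly the major sixth.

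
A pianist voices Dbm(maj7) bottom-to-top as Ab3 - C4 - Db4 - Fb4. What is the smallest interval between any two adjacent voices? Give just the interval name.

m2

Adjacent intervals: Ab3→C4 = major third; C4→Db4 = minor second; Db4→Fb4 = minor third.
The smallest is C4 to Db4, a minor second (1 semitone).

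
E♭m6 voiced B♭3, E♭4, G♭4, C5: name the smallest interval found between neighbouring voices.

minor 3rd

Adjacent intervals: B♭3→E♭4 = perfect fourth; E♭4→G♭4 = minor third; G♭4→C5 = augmented fourth.
The smallest is E♭4 to G♭4, a minor third (3 semitones).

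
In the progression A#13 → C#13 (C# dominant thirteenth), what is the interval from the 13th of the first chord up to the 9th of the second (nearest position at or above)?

A#13 has F## as its 13th, and C#13 (C# dominant thirteenth) has D# as its 9th.
From F## to D#: 8 semitones over a sixth = minor.

minor sixth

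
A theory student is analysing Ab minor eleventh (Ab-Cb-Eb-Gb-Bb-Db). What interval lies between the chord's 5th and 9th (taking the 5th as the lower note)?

That puts Eb below Bb.
From Eb to Bb is 7 semitones, exactly the perfect fifth.

perfect 5th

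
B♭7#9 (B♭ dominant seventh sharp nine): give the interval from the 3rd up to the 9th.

major seventh

Spelling the chord: B♭, D, F, A♭, C♯.
That puts D below C♯.
Counting 7 letters and 11 half steps from D gives a major seventh.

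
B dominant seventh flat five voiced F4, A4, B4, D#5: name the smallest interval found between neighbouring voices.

major second

Adjacent intervals: F4→A4 = major third; A4→B4 = major second; B4→D#5 = major third.
The smallest is A4 to B4, a major second (2 semitones).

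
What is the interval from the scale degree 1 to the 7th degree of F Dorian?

The scale runs F G A♭ B♭ C D E♭.
So we need the interval from F up to E♭.
7 letter names make it a seventh; at 10 semitones (a half step narrower than major) the quality is minor.

minor seventh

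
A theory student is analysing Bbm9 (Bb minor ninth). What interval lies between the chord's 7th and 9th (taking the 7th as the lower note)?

major third

The chord tones of Bbmin9 (Bb minor ninth) are Bb–Db–F–Ab–C.
7th = Ab; 9th = C.
Counting 3 letters and 4 half steps from Ab gives a major third.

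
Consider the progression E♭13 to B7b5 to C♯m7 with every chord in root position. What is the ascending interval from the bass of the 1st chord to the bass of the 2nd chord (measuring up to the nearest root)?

augmented fifth

The roots are E♭ and B.
From E♭ to B: 8 semitones over a fifth = augmented.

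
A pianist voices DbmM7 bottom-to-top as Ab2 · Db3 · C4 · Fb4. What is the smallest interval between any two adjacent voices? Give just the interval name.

Adjacent intervals: Ab2→Db3 = perfect fourth; Db3→C4 = major seventh; C4→Fb4 = diminished fourth.
The smallest is C4 to Fb4, a diminished fourth (4 semitones).

diminished fourth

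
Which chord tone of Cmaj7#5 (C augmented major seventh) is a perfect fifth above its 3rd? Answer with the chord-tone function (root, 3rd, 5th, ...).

C+maj7: C E G♯ B.
The 3rd is E. A perfect fifth above E is B.
B is the chord's 7th.

7th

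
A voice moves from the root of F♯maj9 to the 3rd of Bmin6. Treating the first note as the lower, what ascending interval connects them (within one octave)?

minor 6th

F♯maj9 has F♯ as its root, and Bmin6 has D as its 3rd.
F♯ up to D is 8 semitones, a half step narrower than a major sixth, so the interval is minor.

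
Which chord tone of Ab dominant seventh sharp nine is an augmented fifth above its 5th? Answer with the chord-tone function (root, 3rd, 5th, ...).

Ab7#9: Ab C Eb Gb B.
The 5th is Eb. An augmented fifth above Eb is B.
B is the chord's 9th.

9th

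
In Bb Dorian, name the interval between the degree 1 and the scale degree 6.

major sixth

Bb dorian: Bb C Db Eb F G Ab.
The degree 1 is Bb and the degree 6 is G.
Counting 6 letters and 9 half steps from Bb gives a major sixth.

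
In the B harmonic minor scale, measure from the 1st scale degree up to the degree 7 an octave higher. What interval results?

major fourteenth

The scale runs B C♯ D E F♯ G A♯.
That puts B below A♯.
B up to A♯ spans 14 letter names and 23 semitones — a major fourteenth.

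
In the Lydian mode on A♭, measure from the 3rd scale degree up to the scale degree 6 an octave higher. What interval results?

perfect eleventh

A♭ lydian: A♭ B♭ C D E♭ F G.
The 3rd scale degree is C and the scale degree 6 (up an octave) is F.
C up to F spans 11 letter names and 17 semitones — a perfect eleventh.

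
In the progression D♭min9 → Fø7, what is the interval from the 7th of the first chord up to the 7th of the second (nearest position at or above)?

D♭min9 has C♭ as its 7th, and Fø7 has E♭ as its 7th.
Counting 3 letters and 4 half steps from C♭ gives a major third.

major 3rd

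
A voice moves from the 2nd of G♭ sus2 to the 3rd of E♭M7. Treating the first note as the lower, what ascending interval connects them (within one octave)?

The 2nd of G♭ sus2 is A♭; the 3rd of E♭M7 is G.
A♭ up to G spans 7 letter names and 11 semitones — a major seventh.

major 7th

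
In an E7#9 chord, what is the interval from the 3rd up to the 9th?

major seventh

Spelling the chord: E G♯ B D F𝄪.
That puts G♯ below F𝄪.
G♯ up to F𝄪 spans 7 letter names and 11 semitones — a major seventh.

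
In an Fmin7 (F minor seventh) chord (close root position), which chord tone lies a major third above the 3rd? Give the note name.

Fm7 is spelled F, Ab, C, Eb.
The 3rd is Ab. A major third above Ab is C.
C is the chord's 5th.

C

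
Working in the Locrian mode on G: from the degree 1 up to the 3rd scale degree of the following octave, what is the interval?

G locrian: G Ab Bb C Db Eb F.
So we need the interval from G up to Bb.
From G to Bb: 15 semitones over a tenth = minor.

minor tenth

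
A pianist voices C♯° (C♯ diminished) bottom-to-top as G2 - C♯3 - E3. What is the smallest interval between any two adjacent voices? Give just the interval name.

minor 3rd

Adjacent intervals: G2→C♯3 = augmented fourth; C♯3→E3 = minor third.
The smallest is C♯3 to E3, a minor third (3 semitones).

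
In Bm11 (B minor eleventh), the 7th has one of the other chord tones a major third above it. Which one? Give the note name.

C#

Bm11: B, D, F♯, A, C♯, E.
The 7th is A. A major third above A is C♯.
C♯ is the chord's 9th.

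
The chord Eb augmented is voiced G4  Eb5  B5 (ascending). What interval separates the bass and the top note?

major tenth

The outer voices are G4 and B5.
Counting 10 letters and 16 half steps from G gives a major tenth.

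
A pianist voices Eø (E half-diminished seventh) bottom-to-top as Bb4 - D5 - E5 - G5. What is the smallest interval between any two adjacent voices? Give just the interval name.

major 2nd

Adjacent intervals: Bb4→D5 = major third; D5→E5 = major second; E5→G5 = minor third.
The smallest is D5 to E5, a major second (2 semitones).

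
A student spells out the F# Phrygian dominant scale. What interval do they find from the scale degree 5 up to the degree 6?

m2

Spelling the F# Phrygian dominant scale: F# G A# B C# D E.
That puts C# below D.
C# up to D is 1 semitone, a half step narrower than a major second, so the interval is minor.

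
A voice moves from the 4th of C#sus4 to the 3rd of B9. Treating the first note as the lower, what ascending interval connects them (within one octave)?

The 4th of C#sus4 is F#; the 3rd of B9 is D#.
From F# to D# is 9 semitones, exactly the major sixth.

major sixth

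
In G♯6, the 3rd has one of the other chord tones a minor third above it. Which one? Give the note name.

D#

G♯6: G♯–B♯–D♯–E♯.
The 3rd is B♯. A minor third above B♯ is D♯.
D♯ is the chord's 5th.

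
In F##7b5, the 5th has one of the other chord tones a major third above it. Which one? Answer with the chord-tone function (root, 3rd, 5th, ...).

Spelling the chord: F##–A##–C#–E#.
The 5th is C#. A major third above C# is E#.
E# is the chord's 7th.

7th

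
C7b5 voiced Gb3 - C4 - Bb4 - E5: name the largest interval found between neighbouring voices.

minor seventh

Adjacent intervals: Gb3→C4 = augmented fourth; C4→Bb4 = minor seventh; Bb4→E5 = augmented fourth.
The largest is C4 to Bb4, a minor seventh (10 semitones).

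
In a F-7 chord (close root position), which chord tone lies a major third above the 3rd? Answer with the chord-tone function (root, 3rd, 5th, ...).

5th

Spelling the chord: F-Ab-C-Eb.
The 3rd is Ab. A major third above Ab is C.
C is the chord's 5th.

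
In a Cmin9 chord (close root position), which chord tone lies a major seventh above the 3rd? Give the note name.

D

Cm9 (C minor ninth): C, E♭, G, B♭, D.
The 3rd is E♭. A major seventh above E♭ is D.
D is the chord's 9th.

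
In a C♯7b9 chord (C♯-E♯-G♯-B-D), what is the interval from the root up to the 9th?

So we need the interval from C♯ up to D.
From C♯ to D: 13 semitones over a ninth = minor.

minor 9th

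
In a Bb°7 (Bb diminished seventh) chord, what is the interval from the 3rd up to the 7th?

diminished fifth

The chord tones of Bbdim7 are Bb Db Fb Abb.
The 3rd is Db and the 7th is Abb.
5 letter names make it a fifth; at 6 semitones (a half step narrower than perfect) the quality is diminished.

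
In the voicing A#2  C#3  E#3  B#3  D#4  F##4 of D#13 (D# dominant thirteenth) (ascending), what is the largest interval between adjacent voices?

P5

Adjacent intervals: A#2→C#3 = minor third; C#3→E#3 = major third; E#3→B#3 = perfect fifth; B#3→D#4 = minor third; D#4→F##4 = major third.
The largest is E#3 to B#3, a perfect fifth (7 semitones).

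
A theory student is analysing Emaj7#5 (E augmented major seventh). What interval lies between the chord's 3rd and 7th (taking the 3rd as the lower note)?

Emaj7#5: E–G#–B#–D#.
3rd = G#; 7th = D#.
G# up to D# spans 5 letter names and 7 semitones — a perfect fifth.

perfect 5th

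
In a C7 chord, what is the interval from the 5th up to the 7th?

minor 3rd

The chord tones of C7 are C, E, G, Bb.
So we need the interval from G up to Bb.
From G to Bb: 3 semitones over a third = minor.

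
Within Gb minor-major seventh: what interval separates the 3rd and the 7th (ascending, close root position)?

augmented 5th

GbmM7 (Gb minor-major seventh): Gb Bbb Db F.
That puts Bbb below F.
From Bbb to F: 8 semitones over a fifth = augmented.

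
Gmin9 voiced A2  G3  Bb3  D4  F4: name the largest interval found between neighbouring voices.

minor seventh

Adjacent intervals: A2→G3 = minor seventh; G3→Bb3 = minor third; Bb3→D4 = major third; D4→F4 = minor third.
The largest is A2 to G3, a minor seventh (10 semitones).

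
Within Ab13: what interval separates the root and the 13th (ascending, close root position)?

major thirteenth

The chord tones of Ab dominant thirteenth are Ab-C-Eb-Gb-Bb-F.
That puts Ab below F.
Counting 13 letters and 21 half steps from Ab gives a major thirteenth.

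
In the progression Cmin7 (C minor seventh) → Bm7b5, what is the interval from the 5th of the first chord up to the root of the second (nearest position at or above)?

The 5th of Cmin7 (C minor seventh) is G; the root of Bm7b5 is B.
G up to B spans 3 letter names and 4 semitones — a major third.

major third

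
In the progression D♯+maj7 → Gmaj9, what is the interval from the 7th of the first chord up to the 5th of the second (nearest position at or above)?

diminished second

D♯+maj7 has C𝄪 as its 7th, and Gmaj9 has D as its 5th.
From C𝄪 to D: 0 semitones over a second = diminished.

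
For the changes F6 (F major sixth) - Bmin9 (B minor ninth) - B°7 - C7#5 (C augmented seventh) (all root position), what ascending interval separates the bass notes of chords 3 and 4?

m2

The roots are B and C.
B up to C is 1 semitone, a half step narrower than a major second, so the interval is minor.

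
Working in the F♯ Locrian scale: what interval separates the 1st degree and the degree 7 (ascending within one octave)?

minor seventh

F♯ locrian: F♯ G A B C D E.
So we need the interval from F♯ up to E.
7 letter names make it a seventh; at 10 semitones (a half step narrower than major) the quality is minor.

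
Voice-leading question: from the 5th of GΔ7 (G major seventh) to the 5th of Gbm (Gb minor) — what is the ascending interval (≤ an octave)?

GΔ7 (G major seventh) has D as its 5th, and Gbm (Gb minor) has Db as its 5th.
D up to Db is 11 semitones, a half step narrower than a perfect octave, so the interval is diminished.

diminished 8th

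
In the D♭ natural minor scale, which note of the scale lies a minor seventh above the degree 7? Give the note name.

The scale is D♭ E♭ F♭ G♭ A♭ B𝄫 C♭.
The degree 7 is C♭; a minor seventh above that is B𝄫 — scale degree 6.

Bbb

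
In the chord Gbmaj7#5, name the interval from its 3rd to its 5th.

Gb augmented major seventh is spelled Gb–Bb–D–F.
So we need the interval from Bb up to D.
Bb up to D spans 3 letter names and 4 semitones — a major third.

M3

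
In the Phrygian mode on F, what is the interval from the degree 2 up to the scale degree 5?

augmented fourth

The scale runs F Gb Ab Bb C Db Eb.
The degree 2 is Gb and the degree 5 is C.
4 letter names make it a fourth; at 6 semitones (a half step wider than perfect) the quality is augmented.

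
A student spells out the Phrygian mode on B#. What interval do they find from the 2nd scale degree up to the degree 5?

The scale runs B# C# D# E# F## G# A#.
2nd scale degree = C#; scale degree 5 = F##.
From C# to F##: 6 semitones over a fourth = augmented.

augmented fourth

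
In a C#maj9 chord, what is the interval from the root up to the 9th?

major 9th

Spelling the chord: C# E# G# B# D#.
Root = C#; 9th = D#.
C# up to D# spans 9 letter names and 14 semitones — a major ninth.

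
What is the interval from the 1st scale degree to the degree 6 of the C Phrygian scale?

minor sixth

The scale runs C Db Eb F G Ab Bb.
1st scale degree = C; scale degree 6 = Ab.
From C to Ab: 8 semitones over a sixth = minor.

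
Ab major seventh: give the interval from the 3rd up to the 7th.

The chord tones of AbΔ7 (Ab major seventh) are Ab, C, Eb, G.
3rd = C; 7th = G.
C up to G spans 5 letter names and 7 semitones — a perfect fifth.

P5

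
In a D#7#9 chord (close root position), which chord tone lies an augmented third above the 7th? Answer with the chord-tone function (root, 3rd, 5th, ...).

D#7#9: D#–F##–A#–C#–E##.
The 7th is C#. An augmented third above C# is E##.
E## is the chord's 9th.

9th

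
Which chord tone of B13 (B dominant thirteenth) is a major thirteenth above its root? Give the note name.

G#

The chord tones of B13 are B-D♯-F♯-A-C♯-G♯.
The root is B. A major thirteenth above B is G♯.
G♯ is the chord's 13th.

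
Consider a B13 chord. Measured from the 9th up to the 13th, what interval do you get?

P5

The chord tones of B13 are B-D#-F#-A-C#-G#.
That puts C# below G#.
From C# to G# is 7 semitones, exactly the perfect fifth.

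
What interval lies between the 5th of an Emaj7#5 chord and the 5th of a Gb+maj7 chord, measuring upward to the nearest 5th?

diminished 3rd

The 5th of Emaj7#5 is B#; the 5th of Gb+maj7 is D.
3 letter names make it a third; at 2 semitones (a whole step narrower than major) the quality is diminished.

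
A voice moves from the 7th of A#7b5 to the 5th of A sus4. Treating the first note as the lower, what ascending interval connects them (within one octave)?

The 7th of A#7b5 is G#; the 5th of A sus4 is E.
G# up to E is 8 semitones, a half step narrower than a major sixth, so the interval is minor.

minor sixth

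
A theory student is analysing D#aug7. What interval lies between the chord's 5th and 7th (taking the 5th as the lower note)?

D#7#5 is spelled D#, F##, A##, C#.
That puts A## below C#.
A## up to C# is 2 semitones, a whole step narrower than a major third, so the interval is diminished.

diminished third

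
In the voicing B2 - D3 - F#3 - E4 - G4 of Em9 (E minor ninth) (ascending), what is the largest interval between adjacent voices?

minor seventh

Adjacent intervals: B2→D3 = minor third; D3→F#3 = major third; F#3→E4 = minor seventh; E4→G4 = minor third.
The largest is F#3 to E4, a minor seventh (10 semitones).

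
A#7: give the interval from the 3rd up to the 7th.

d5

A#7 is spelled A#, C##, E#, G#.
So we need the interval from C## up to G#.
C## up to G# is 6 semitones, a half step narrower than a perfect fifth, so the interval is diminished.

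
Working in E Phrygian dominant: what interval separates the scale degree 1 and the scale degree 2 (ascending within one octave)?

Spelling E Phrygian dominant: E F G♯ A B C D.
Scale degree 1 = E; 2nd scale degree = F.
2 letter names make it a second; at 1 semitone (a half step narrower than major) the quality is minor.

minor 2nd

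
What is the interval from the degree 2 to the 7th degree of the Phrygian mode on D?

Spelling the Phrygian mode on D: D E♭ F G A B♭ C.
So we need the interval from E♭ up to C.
E♭ up to C spans 6 letter names and 9 semitones — a major sixth.

major sixth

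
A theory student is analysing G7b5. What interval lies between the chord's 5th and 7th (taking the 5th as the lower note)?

major third

The chord tones of G7b5 (G dominant seventh flat five) are G-B-Db-F.
5th = Db; 7th = F.
Counting 3 letters and 4 half steps from Db gives a major third.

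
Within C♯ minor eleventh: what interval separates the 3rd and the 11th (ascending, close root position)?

major 9th

C♯m11: C♯-E-G♯-B-D♯-F♯.
The 3rd is E and the 11th is F♯.
From E to F♯ is 14 semitones, exactly the major ninth.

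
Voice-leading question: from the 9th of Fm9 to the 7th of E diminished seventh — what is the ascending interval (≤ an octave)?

diminished 5th

Fm9 has G as its 9th, and E diminished seventh has Db as its 7th.
5 letter names make it a fifth; at 6 semitones (a half step narrower than perfect) the quality is diminished.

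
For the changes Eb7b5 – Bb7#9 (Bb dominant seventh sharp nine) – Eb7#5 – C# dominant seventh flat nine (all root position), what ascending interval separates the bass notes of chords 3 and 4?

The roots are Eb and C#.
6 letter names make it a sixth; at 10 semitones (a half step wider than major) the quality is augmented.

augmented 6th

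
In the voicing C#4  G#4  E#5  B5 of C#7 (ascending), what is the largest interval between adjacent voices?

Adjacent intervals: C#4→G#4 = perfect fifth; G#4→E#5 = major sixth; E#5→B5 = diminished fifth.
The largest is G#4 to E#5, a major sixth (9 semitones).

major sixth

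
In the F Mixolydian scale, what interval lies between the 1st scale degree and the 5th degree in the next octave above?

perfect twelfth

The scale runs F G A Bb C D Eb.
That puts F below C.
F up to C spans 12 letter names and 19 semitones — a perfect twelfth.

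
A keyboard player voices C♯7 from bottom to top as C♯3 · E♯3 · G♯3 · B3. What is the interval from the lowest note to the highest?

The outer voices are C♯3 and B3.
C♯ up to B is 10 semitones, a half step narrower than a major seventh, so the interval is minor.

minor seventh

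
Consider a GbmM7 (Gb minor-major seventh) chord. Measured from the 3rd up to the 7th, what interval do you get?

augmented 5th

Gbm(maj7) (Gb minor-major seventh) is spelled Gb Bbb Db F.
3rd = Bbb; 7th = F.
From Bbb to F: 8 semitones over a fifth = augmented.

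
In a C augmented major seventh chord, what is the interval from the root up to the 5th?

Cmaj7#5 (C augmented major seventh): C–E–G♯–B.
That puts C below G♯.
From C to G♯: 8 semitones over a fifth = augmented.

augmented fifth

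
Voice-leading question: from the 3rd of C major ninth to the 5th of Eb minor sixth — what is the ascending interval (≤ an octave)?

C major ninth has E as its 3rd, and Eb minor sixth has Bb as its 5th.
From E to Bb: 6 semitones over a fifth = diminished.

diminished fifth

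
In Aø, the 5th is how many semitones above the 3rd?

3

Spelling the chord: A, C, Eb, G.
C to Eb is a minor third: 3 semitones.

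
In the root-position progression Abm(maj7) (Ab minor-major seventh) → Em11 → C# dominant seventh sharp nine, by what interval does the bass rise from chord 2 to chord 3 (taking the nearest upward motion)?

The roots are E and C#.
E up to C# spans 6 letter names and 9 semitones — a major sixth.

major 6th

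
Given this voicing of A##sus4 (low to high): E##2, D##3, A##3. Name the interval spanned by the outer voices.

The outer voices are E##2 and A##3.
Counting 11 letters and 17 half steps from E## gives a perfect eleventh.

P11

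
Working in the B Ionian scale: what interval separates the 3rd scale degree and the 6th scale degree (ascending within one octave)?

perfect 4th

B major: B C# D# E F# G# A#.
The 3rd scale degree is D# and the scale degree 6 is G#.
From D# to G# is 5 semitones, exactly the perfect fourth.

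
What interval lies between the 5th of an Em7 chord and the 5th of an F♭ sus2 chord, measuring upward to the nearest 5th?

The 5th of Em7 is B; the 5th of F♭ sus2 is C♭.
B up to C♭ is 0 semitones, a whole step narrower than a major second, so the interval is diminished.

diminished second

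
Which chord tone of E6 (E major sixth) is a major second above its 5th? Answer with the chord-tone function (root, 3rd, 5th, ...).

6th

E major sixth is spelled E, G#, B, C#.
The 5th is B. A major second above B is C#.
C# is the chord's 6th.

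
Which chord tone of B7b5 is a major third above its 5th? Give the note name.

A

B7b5: B-D♯-F-A.
The 5th is F. A major third above F is A.
A is the chord's 7th.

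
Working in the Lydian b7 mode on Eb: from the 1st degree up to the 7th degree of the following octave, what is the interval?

Spelling the Lydian b7 mode on Eb: Eb F G A Bb C Db.
1st degree = Eb; scale degree 7 (up an octave) = Db.
Eb up to Db is 22 semitones, a half step narrower than a major fourteenth, so the interval is minor.

minor fourteenth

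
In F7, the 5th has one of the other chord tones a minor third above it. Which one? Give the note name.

Eb

The chord tones of F7 are F–A–C–E♭.
The 5th is C. A minor third above C is E♭.
E♭ is the chord's 7th.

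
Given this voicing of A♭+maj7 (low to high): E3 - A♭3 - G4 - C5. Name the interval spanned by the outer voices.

minor thirteenth

The outer voices are E3 and C5.
13 letter names make it a thirteenth; at 20 semitones (a half step narrower than major) the quality is minor.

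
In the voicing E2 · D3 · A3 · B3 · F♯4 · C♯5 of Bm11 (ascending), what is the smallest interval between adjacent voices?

Adjacent intervals: E2→D3 = minor seventh; D3→A3 = perfect fifth; A3→B3 = major second; B3→F♯4 = perfect fifth; F♯4→C♯5 = perfect fifth.
The smallest is A3 to B3, a major second (2 semitones).

M2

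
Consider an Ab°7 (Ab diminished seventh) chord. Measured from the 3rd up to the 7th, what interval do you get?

The chord tones of Abdim7 (Ab diminished seventh) are Ab-Cb-Ebb-Gbb.
That puts Cb below Gbb.
5 letter names make it a fifth; at 6 semitones (a half step narrower than perfect) the quality is diminished.

diminished fifth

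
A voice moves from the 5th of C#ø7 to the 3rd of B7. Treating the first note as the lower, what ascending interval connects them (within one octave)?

C#ø7 has G as its 5th, and B7 has D# as its 3rd.
5 letter names make it a fifth; at 8 semitones (a half step wider than perfect) the quality is augmented.

A5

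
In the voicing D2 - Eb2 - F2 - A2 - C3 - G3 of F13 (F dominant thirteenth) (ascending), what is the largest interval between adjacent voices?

Adjacent intervals: D2→Eb2 = minor second; Eb2→F2 = major second; F2→A2 = major third; A2→C3 = minor third; C3→G3 = perfect fifth.
The largest is C3 to G3, a perfect fifth (7 semitones).

P5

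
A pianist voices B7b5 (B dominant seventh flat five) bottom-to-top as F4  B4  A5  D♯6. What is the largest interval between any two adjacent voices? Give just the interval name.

Adjacent intervals: F4→B4 = augmented fourth; B4→A5 = minor seventh; A5→D♯6 = augmented fourth.
The largest is B4 to A5, a minor seventh (10 semitones).

minor seventh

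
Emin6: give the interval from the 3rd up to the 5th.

The chord tones of Em6 are E-G-B-C#.
The 3rd is G and the 5th is B.
Counting 3 letters and 4 half steps from G gives a major third.

major third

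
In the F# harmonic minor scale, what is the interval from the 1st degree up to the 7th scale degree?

F# harmonic minor: F# G# A B C# D E#.
That puts F# below E#.
Counting 7 letters and 11 half steps from F# gives a major seventh.

M7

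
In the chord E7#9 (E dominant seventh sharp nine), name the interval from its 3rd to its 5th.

minor third

E dominant seventh sharp nine is spelled E, G♯, B, D, F𝄪.
So we need the interval from G♯ up to B.
3 letter names make it a third; at 3 semitones (a half step narrower than major) the quality is minor.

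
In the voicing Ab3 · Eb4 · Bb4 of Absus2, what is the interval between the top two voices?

Those voices are Eb4 and Bb4.
Counting 5 letters and 7 half steps from Eb gives a perfect fifth.

perfect fifth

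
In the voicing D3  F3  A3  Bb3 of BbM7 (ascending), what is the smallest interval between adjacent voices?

minor second

Adjacent intervals: D3→F3 = minor third; F3→A3 = major third; A3→Bb3 = minor second.
The smallest is A3 to Bb3, a minor second (1 semitone).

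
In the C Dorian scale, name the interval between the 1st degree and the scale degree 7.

Spelling the C Dorian scale: C D E♭ F G A B♭.
1st degree = C; 7th degree = B♭.
7 letter names make it a seventh; at 10 semitones (a half step narrower than major) the quality is minor.

m7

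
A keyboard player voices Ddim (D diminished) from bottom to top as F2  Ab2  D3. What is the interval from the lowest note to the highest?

The outer voices are F2 and D3.
F up to D spans 6 letter names and 9 semitones — a major sixth.

M6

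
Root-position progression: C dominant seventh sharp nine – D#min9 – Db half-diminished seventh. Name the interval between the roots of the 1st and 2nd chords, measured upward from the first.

augmented second

The roots are C and D#.
2 letter names make it a second; at 3 semitones (a half step wider than major) the quality is augmented.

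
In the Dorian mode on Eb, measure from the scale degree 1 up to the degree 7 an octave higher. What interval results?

Spelling the Dorian mode on Eb: Eb F Gb Ab Bb C Db.
That puts Eb below Db.
From Eb to Db: 22 semitones over a fourteenth = minor.

m14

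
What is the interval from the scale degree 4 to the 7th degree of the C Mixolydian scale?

C mixolydian: C D E F G A Bb.
The scale degree 4 is F and the degree 7 is Bb.
F up to Bb spans 4 letter names and 5 semitones — a perfect fourth.

perfect 4th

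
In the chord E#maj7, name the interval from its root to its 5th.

Spelling the chord: E#-G##-B#-D##.
Root = E#; 5th = B#.
E# up to B# spans 5 letter names and 7 semitones — a perfect fifth.

perfect fifth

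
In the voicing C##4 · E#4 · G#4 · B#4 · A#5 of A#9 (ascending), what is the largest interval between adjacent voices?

minor seventh

Adjacent intervals: C##4→E#4 = minor third; E#4→G#4 = minor third; G#4→B#4 = major third; B#4→A#5 = minor seventh.
The largest is B#4 to A#5, a minor seventh (10 semitones).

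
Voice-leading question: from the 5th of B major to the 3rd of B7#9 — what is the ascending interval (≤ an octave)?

B major has F♯ as its 5th, and B7#9 has D♯ as its 3rd.
Counting 6 letters and 9 half steps from F♯ gives a major sixth.

major sixth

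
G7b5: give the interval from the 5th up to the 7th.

major third

The chord tones of G7b5 (G dominant seventh flat five) are G, B, Db, F.
5th = Db; 7th = F.
Db up to F spans 3 letter names and 4 semitones — a major third.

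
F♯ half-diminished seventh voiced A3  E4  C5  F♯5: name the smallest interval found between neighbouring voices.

Adjacent intervals: A3→E4 = perfect fifth; E4→C5 = minor sixth; C5→F♯5 = augmented fourth.
The smallest is C5 to F♯5, an augmented fourth (6 semitones).

A4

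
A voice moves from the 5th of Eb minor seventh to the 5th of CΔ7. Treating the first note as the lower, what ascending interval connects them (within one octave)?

Eb minor seventh has Bb as its 5th, and CΔ7 has G as its 5th.
Counting 6 letters and 9 half steps from Bb gives a major sixth.

major 6th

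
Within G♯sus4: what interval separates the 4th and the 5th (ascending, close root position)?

major 2nd

Spelling the chord: G♯-C♯-D♯.
So we need the interval from C♯ up to D♯.
Counting 2 letters and 2 half steps from C♯ gives a major second.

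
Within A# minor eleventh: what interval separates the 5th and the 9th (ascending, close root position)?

A#m11 (A# minor eleventh): A#-C#-E#-G#-B#-D#.
That puts E# below B#.
From E# to B# is 7 semitones, exactly the perfect fifth.

perfect 5th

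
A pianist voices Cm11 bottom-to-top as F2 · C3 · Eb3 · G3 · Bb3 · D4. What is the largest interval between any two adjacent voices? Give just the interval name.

perfect 5th

Adjacent intervals: F2→C3 = perfect fifth; C3→Eb3 = minor third; Eb3→G3 = major third; G3→Bb3 = minor third; Bb3→D4 = major third.
The largest is F2 to C3, a perfect fifth (7 semitones).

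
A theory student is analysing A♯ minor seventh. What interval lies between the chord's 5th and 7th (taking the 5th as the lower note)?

minor third

Spelling the chord: A♯–C♯–E♯–G♯.
That puts E♯ below G♯.
E♯ up to G♯ is 3 semitones, a half step narrower than a major third, so the interval is minor.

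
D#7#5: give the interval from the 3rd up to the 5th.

D# augmented seventh is spelled D#, F##, A##, C#.
So we need the interval from F## up to A##.
Counting 3 letters and 4 half steps from F## gives a major third.

M3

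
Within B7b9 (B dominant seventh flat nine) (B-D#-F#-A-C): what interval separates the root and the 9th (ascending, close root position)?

m9

So we need the interval from B up to C.
From B to C: 13 semitones over a ninth = minor.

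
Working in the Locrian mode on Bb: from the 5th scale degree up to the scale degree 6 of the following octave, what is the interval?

major ninth

Bb locrian: Bb Cb Db Eb Fb Gb Ab.
5th scale degree = Fb; degree 6 (up an octave) = Gb.
Fb up to Gb spans 9 letter names and 14 semitones — a major ninth.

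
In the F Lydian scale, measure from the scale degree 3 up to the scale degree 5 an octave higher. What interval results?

Spelling the F Lydian scale: F G A B C D E.
Scale degree 3 = A; 5th scale degree (up an octave) = C.
From A to C: 15 semitones over a tenth = minor.

m10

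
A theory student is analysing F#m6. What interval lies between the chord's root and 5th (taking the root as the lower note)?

Spelling the chord: F#–A–C#–D#.
That puts F# below C#.
F# up to C# spans 5 letter names and 7 semitones — a perfect fifth.

perfect fifth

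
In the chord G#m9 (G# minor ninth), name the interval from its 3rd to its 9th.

G#m9: G#–B–D#–F#–A#.
That puts B below A#.
Counting 7 letters and 11 half steps from B gives a major seventh.

major seventh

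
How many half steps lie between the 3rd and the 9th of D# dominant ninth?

10

The chord tones of D#9 are D# F## A# C# E#.
F## to E# is a minor seventh: 10 semitones.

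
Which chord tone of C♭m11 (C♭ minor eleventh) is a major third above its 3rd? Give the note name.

Gb

C♭m11 (C♭ minor eleventh) is spelled C♭, E𝄫, G♭, B𝄫, D♭, F♭.
The 3rd is E𝄫. A major third above E𝄫 is G♭.
G♭ is the chord's 5th.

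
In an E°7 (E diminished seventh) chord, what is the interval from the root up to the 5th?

Spelling the chord: E G Bb Db.
The root is E and the 5th is Bb.
From E to Bb: 6 semitones over a fifth = diminished.

diminished fifth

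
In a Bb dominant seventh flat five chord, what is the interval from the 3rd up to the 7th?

d5

The chord tones of Bb7b5 are Bb-D-Fb-Ab.
The 3rd is D and the 7th is Ab.
From D to Ab: 6 semitones over a fifth = diminished.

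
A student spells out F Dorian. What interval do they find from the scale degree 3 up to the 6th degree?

F dorian: F G Ab Bb C D Eb.
Scale degree 3 = Ab; degree 6 = D.
Ab up to D is 6 semitones, a half step wider than a perfect fourth, so the interval is augmented.

augmented fourth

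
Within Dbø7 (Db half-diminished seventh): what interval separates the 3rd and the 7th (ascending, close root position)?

Dbø (Db half-diminished seventh): Db–Fb–Abb–Cb.
That puts Fb below Cb.
From Fb to Cb is 7 semitones, exactly the perfect fifth.

perfect fifth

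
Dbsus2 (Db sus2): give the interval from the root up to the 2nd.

Db sus2: Db–Eb–Ab.
Root = Db; 2nd = Eb.
From Db to Eb is 2 semitones, exactly the major second.

major second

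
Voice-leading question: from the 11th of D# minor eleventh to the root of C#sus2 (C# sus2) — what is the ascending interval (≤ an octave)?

P4

D# minor eleventh has G# as its 11th, and C#sus2 (C# sus2) has C# as its root.
G# up to C# spans 4 letter names and 5 semitones — a perfect fourth.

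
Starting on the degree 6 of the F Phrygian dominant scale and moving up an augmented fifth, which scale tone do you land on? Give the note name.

A

The scale is F Gb A Bb C Db Eb.
The degree 6 is Db; an augmented fifth above that is A — scale degree 3.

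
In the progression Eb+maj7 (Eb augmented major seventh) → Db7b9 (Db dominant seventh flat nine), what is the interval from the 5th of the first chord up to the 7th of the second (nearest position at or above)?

The 5th of Eb+maj7 (Eb augmented major seventh) is B; the 7th of Db7b9 (Db dominant seventh flat nine) is Cb.
B up to Cb is 0 semitones, a whole step narrower than a major second, so the interval is diminished.

d2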